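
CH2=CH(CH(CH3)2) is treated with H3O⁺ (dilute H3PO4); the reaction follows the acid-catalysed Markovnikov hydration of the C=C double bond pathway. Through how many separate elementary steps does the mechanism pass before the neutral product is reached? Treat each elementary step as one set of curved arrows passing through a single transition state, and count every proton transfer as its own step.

4

Step 1: The π electrons of the C=C bond attack a proton of H3O⁺; Markovnikov addition places the new C–H on the less-substituted alkene carbon, so the positive charge ends up on the more-substituted carbon — a secondary carbocation. H2O is released.
Step 2: Carbocation rearrangement: a 1,2-hydride shift from the adjacent isopropyl carbon converts the initially-formed secondary cation into the more stable tertiary cation.
Step 3: A lone pair on the oxygen of H2O attacks the carbocation, forming a C–O bond and an oxonium ion (a protonated alcohol).
Step 4: Proton transfer from the O–H of the oxonium ion to H2O completes the catalytic cycle and yields the alcohol.
Total: 4 elementary steps.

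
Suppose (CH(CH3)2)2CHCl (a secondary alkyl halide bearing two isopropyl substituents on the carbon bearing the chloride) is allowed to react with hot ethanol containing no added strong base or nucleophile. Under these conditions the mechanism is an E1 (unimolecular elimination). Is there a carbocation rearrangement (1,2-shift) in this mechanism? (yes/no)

The first-formed carbocation is secondary.
The adjacent isopropyl carbon already bears 2 other carbon substituents and has a hydrogen to migrate; after a 1,2-hydride shift from that carbon the positive charge sits on a tertiary centre.
Tertiary is more stable than secondary, so the shift occurs.

yes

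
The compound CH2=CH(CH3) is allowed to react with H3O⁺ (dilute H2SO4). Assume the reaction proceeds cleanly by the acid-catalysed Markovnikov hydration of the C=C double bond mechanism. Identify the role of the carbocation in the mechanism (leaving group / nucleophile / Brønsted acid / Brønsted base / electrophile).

Step 2: Nucleophilic capture of the cation by H2O produces the protonated alcohol (an oxonium ion).
The carbocation accepts an electron pair into an empty or π* orbital — it is the electrophile.

electrophile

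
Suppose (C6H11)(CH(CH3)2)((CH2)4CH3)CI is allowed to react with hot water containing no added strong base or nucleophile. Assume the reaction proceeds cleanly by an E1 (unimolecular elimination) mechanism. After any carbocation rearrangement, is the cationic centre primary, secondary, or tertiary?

Step 1: Ionisation: the C–I σ-bond cleaves heterolytically; both bonding electrons depart with I⁻, leaving a tertiary carbocation at the α-carbon.
No single 1,2-shift to an adjacent carbon would give a more-substituted cation, so no rearrangement occurs.

tertiary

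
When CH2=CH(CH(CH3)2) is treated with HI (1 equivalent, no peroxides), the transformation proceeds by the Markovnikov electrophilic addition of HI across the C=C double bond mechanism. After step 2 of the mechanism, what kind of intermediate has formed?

tertiary carbocation

Step 1: Protonation of the alkene by HI: the π bond acts as the nucleophile and picks up H⁺, giving the more stable (Markovnikov) secondary carbocation. The H–I bond breaks heterolytically, releasing I⁻.
Step 2: Carbocation rearrangement: a 1,2-hydride shift from the adjacent isopropyl carbon converts the initially-formed secondary cation into the more stable tertiary cation.
After step 2 the species present is a tertiary carbocation.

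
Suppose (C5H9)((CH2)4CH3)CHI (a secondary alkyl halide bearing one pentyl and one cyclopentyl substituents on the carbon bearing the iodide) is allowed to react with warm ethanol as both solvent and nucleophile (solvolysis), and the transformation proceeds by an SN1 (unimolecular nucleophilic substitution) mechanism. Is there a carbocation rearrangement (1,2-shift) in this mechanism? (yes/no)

yes

The first-formed carbocation is secondary.
The adjacent cyclopentyl carbon already bears 2 other carbon substituents and has a hydrogen to migrate; after a 1,2-hydride shift from that carbon the positive charge sits on a tertiary centre.
Tertiary is more stable than secondary, so the shift occurs.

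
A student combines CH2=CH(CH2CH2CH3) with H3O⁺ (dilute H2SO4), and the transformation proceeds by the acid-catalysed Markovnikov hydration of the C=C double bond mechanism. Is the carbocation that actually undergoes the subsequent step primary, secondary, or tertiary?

Step 1: Electrophilic addition begins with the π(C=C) electrons forming a bond to the proton of H3O⁺. Following Markovnikov's rule, the resulting cation is secondary. H2O is released.
No single 1,2-shift to an adjacent carbon would give a more-substituted cation, so no rearrangement occurs.

secondary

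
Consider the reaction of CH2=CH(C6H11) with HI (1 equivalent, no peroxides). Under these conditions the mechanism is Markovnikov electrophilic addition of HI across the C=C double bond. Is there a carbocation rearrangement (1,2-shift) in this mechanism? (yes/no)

The first-formed carbocation is secondary.
The adjacent cyclohexyl carbon already bears 2 other carbon substituents and has a hydrogen to migrate; after a 1,2-hydride shift from that carbon the positive charge sits on a tertiary centre.
Tertiary is more stable than secondary, so the shift occurs.

yes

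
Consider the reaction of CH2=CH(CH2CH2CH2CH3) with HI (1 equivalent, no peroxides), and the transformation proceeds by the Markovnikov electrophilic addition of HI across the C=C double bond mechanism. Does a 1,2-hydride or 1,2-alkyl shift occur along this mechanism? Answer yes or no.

no

The first-formed carbocation is secondary.
No single 1,2-shift to an adjacent carbon would produce a more-substituted cation than the one already present, so no rearrangement occurs.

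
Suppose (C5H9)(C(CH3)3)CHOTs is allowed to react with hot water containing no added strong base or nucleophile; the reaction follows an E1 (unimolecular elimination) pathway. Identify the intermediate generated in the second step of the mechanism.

Step 1: The C–O bond breaks with both electrons going to the tosylate; TsO⁻ leaves and a secondary carbocation remains.
Step 2: A 1,2-hydride shift from the adjacent cyclopentyl carbon moves the positive charge from the secondary centre to an adjacent carbon, generating a more stable tertiary carbocation.
After step 2 the species present is a tertiary carbocation.

tertiary carbocation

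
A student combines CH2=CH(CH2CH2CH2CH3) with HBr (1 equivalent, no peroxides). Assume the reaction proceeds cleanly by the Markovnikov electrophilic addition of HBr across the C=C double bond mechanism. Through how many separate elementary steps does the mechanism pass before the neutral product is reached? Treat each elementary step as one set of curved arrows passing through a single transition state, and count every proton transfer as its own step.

2

Step 1: The π electrons of the C=C bond attack a proton of HBr; Markovnikov addition places the new C–H on the less-substituted alkene carbon, so the positive charge ends up on the more-substituted carbon — a secondary carbocation. The H–Br bond breaks heterolytically, releasing Br⁻.
(No 1,2-shift: no single shift to an adjacent carbon would give a more stable cation.)
Step 2: Br⁻ captures the cation: a lone pair on Br⁻ fills the empty p orbital, producing the alkyl halide product.
Total: 2 elementary steps.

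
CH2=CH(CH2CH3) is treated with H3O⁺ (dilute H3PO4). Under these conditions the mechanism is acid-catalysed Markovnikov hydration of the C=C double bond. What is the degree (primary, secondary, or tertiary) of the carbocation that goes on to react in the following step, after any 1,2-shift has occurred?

secondary

Step 1: The π electrons of the C=C bond attack a proton of H3O⁺; Markovnikov addition places the new C–H on the less-substituted alkene carbon, so the positive charge ends up on the more-substituted carbon — a secondary carbocation. H2O is released.
No single 1,2-shift to an adjacent carbon would give a more-substituted cation, so no rearrangement occurs.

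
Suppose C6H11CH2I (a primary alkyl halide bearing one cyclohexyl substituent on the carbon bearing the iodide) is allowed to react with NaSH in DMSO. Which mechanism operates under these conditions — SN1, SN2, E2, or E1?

SN2

Conditions: a primary substrate with a strong nucleophile in the polar aprotic solvent DMSO.
These conditions are the textbook signature of the SN2 pathway.
An unhindered substrate with a strong nucleophile in a polar aprotic solvent favours one-step backside displacement.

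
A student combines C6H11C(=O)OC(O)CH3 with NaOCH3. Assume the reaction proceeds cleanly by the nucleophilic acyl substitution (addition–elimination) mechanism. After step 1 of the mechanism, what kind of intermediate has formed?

Step 1: CH3O⁻ adds to the carbonyl carbon; the C=O π electrons shift onto oxygen and a tetrahedral alkoxide intermediate forms.
After step 1 the species present is a tetrahedral intermediate.

tetrahedral intermediate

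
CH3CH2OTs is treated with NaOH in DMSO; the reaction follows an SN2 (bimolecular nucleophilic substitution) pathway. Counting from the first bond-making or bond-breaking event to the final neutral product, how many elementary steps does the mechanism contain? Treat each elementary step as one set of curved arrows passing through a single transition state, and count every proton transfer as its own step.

1

Step 1: Backside attack by OH⁻ on the carbon bearing the tosylate: the new C–O bond forms as the C–O bond breaks, with Walden inversion at carbon.
Total: 1 elementary step.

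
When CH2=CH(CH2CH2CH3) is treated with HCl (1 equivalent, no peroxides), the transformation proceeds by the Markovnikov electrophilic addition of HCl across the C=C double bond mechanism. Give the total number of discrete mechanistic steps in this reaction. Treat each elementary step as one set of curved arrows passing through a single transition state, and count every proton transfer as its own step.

2

Step 1: Electrophilic addition begins with the π(C=C) electrons forming a bond to the proton of HCl. Following Markovnikov's rule, the resulting cation is secondary. The H–Cl bond breaks heterolytically, releasing Cl⁻.
(No 1,2-shift: no single shift to an adjacent carbon would give a more stable cation.)
Step 2: Nucleophilic attack by Cl⁻ on the carbocation completes the addition, giving R–Cl.
Total: 2 elementary steps.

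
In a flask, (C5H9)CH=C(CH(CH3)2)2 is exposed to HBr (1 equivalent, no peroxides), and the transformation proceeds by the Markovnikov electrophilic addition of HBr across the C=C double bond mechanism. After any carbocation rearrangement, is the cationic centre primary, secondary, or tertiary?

tertiary

Step 1: Electrophilic addition begins with the π(C=C) electrons forming a bond to the proton of HBr. Following Markovnikov's rule, the resulting cation is tertiary. The H–Br bond breaks heterolytically, releasing Br⁻.
No single 1,2-shift to an adjacent carbon would give a more-substituted cation, so no rearrangement occurs.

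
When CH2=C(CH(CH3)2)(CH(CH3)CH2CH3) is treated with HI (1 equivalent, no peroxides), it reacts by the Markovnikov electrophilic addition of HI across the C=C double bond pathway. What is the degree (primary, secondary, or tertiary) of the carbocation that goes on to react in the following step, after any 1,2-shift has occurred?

Step 1: Protonation of the alkene by HI: the π bond acts as the nucleophile and picks up H⁺, giving the more stable (Markovnikov) tertiary carbocation. The H–I bond breaks heterolytically, releasing I⁻.
No single 1,2-shift to an adjacent carbon would give a more-substituted cation, so no rearrangement occurs.

tertiary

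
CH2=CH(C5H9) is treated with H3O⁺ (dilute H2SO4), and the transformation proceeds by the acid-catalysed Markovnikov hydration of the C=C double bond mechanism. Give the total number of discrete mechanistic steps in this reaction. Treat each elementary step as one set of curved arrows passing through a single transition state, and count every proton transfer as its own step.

Step 1: Electrophilic addition begins with the π(C=C) electrons forming a bond to the proton of H3O⁺. Following Markovnikov's rule, the resulting cation is secondary. H2O is released.
Step 2: Carbocation rearrangement: a 1,2-hydride shift from the adjacent cyclopentyl carbon converts the initially-formed secondary cation into the more stable tertiary cation.
Step 3: Nucleophilic capture of the cation by H2O produces the protonated alcohol (an oxonium ion).
Step 4: Deprotonation of the oxonium ion by a water molecule delivers the neutral alcohol and regenerates the acid catalyst.
Total: 4 elementary steps.

4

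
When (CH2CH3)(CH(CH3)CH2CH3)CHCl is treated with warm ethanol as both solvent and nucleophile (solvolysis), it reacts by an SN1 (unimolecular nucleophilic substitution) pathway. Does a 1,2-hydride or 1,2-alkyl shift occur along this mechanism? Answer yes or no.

The first-formed carbocation is secondary.
The adjacent sec-butyl carbon already bears 2 other carbon substituents and has a hydrogen to migrate; after a 1,2-hydride shift from that carbon the positive charge sits on a tertiary centre.
Tertiary is more stable than secondary, so the shift occurs.

yes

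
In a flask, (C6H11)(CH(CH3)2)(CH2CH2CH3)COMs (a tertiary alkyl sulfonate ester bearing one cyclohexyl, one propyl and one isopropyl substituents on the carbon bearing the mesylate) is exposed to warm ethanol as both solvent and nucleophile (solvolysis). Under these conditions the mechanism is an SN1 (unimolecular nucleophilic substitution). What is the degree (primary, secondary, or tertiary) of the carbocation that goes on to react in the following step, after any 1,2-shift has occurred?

tertiary

Step 1: Unassisted departure of MsO⁻ (taking the C–O bonding pair) generates a tertiary carbocation.
No single 1,2-shift to an adjacent carbon would give a more-substituted cation, so no rearrangement occurs.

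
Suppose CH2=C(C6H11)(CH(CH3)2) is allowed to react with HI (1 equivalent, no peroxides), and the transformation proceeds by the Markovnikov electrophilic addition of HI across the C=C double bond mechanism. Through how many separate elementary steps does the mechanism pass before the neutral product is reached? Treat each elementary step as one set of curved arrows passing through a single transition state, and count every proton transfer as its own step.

Step 1: Electrophilic addition begins with the π(C=C) electrons forming a bond to the proton of HI. Following Markovnikov's rule, the resulting cation is tertiary. The H–I bond breaks heterolytically, releasing I⁻.
(No 1,2-shift: no single shift to an adjacent carbon would give a more stable cation.)
Step 2: I⁻ captures the cation: a lone pair on I⁻ fills the empty p orbital, producing the alkyl halide product.
Total: 2 elementary steps.

2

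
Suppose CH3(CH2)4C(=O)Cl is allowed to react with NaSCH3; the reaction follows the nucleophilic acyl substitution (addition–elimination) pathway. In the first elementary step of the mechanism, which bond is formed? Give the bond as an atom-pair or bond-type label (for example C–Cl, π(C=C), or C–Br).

C–S

Step 1: A lone pair on the S of CH3S⁻ attacks the electrophilic acyl carbon; the π(C=O) electrons move onto oxygen, giving a tetrahedral intermediate.
The bond formed in this step is the C–S bond.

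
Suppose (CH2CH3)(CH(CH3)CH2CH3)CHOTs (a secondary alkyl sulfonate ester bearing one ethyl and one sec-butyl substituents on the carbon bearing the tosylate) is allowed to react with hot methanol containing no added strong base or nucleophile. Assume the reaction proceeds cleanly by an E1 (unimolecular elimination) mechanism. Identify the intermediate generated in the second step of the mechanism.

tertiary carbocation

Step 1: Rate-determining heterolysis of the C–O bond gives TsO⁻ and a secondary carbocation.
Step 2: A 1,2-hydride shift from the adjacent sec-butyl carbon moves the positive charge from the secondary centre to an adjacent carbon, generating a more stable tertiary carbocation.
After step 2 the species present is a tertiary carbocation.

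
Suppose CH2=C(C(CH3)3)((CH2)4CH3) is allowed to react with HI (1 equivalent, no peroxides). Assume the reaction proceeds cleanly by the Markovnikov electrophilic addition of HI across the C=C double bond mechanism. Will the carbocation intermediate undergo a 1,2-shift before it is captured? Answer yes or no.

no

The first-formed carbocation is tertiary.
No single 1,2-shift to an adjacent carbon would produce a more-substituted cation than the one already present, so no rearrangement occurs.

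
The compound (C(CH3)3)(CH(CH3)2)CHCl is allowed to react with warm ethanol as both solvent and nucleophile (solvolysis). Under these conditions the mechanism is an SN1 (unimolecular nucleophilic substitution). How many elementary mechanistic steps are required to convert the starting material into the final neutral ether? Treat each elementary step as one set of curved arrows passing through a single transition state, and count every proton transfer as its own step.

4

Step 1: Unassisted departure of Cl⁻ (taking the C–Cl bonding pair) generates a secondary carbocation.
Step 2: Carbocation rearrangement: a 1,2-hydride shift from the adjacent isopropyl carbon converts the initially-formed secondary cation into the more stable tertiary cation.
Step 3: A lone pair on the oxygen of CH3CH2OH attacks the carbocation, forming a new C–O σ-bond and an oxonium ion.
Step 4: Deprotonation of the oxonium oxygen by solvent ethanol yields the neutral ether.
Total: 4 elementary steps.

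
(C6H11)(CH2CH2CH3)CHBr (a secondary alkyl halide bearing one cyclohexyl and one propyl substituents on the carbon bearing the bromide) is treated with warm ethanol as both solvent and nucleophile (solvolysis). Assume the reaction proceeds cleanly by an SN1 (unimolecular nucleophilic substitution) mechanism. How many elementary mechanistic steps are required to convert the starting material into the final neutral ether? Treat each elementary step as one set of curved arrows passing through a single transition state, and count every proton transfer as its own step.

4

Step 1: The C–Br bond breaks with both electrons going to the bromide; Br⁻ leaves and a secondary carbocation remains.
Step 2: Carbocation rearrangement: a 1,2-hydride shift from the adjacent cyclohexyl carbon converts the initially-formed secondary cation into the more stable tertiary cation.
Step 3: Nucleophilic capture: the oxygen of CH3CH2OH bonds to the cationic carbon, producing an oxonium-ion intermediate.
Step 4: Deprotonation of the oxonium oxygen by solvent ethanol yields the neutral ether.
Total: 4 elementary steps.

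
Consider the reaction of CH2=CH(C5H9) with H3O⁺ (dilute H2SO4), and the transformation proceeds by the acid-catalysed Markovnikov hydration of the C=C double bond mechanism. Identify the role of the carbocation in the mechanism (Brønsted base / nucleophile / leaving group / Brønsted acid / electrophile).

electrophile

Step 3: A lone pair on the oxygen of H2O attacks the carbocation, forming a C–O bond and an oxonium ion (a protonated alcohol).
The carbocation accepts an electron pair into an empty or π* orbital — it is the electrophile.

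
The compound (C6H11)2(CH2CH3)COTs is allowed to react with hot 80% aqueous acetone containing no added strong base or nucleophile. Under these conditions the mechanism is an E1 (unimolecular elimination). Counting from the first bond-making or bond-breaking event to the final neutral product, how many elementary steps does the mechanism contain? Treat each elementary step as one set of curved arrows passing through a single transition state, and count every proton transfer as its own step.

Step 1: Unassisted departure of TsO⁻ (taking the C–O bonding pair) generates a tertiary carbocation.
(No 1,2-shift: no single shift to an adjacent carbon would give a more stable cation.)
Step 2: A weak base (a water molecule from the solvent) removes a proton from a carbon adjacent to the cationic centre; the electrons of that C–H bond become the new π(C=C) bond, giving the alkene.
Total: 2 elementary steps.

2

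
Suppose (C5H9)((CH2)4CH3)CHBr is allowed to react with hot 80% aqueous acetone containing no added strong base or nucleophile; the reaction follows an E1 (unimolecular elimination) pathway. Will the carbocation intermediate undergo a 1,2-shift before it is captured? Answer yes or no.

yes

The first-formed carbocation is secondary.
The adjacent cyclopentyl carbon already bears 2 other carbon substituents and has a hydrogen to migrate; after a 1,2-hydride shift from that carbon the positive charge sits on a tertiary centre.
Tertiary is more stable than secondary, so the shift occurs.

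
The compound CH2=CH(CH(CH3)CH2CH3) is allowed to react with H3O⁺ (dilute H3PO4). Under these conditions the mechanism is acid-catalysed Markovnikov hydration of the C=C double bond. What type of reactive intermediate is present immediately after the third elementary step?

Step 1: Electrophilic addition begins with the π(C=C) electrons forming a bond to the proton of H3O⁺. Following Markovnikov's rule, the resulting cation is secondary. H2O is released.
Step 2: Carbocation rearrangement: a 1,2-hydride shift from the adjacent sec-butyl carbon converts the initially-formed secondary cation into the more stable tertiary cation.
Step 3: Water acts as the nucleophile: an oxygen lone pair bonds to the cationic carbon, giving an oxonium-ion intermediate.
After step 3 the species present is an oxonium ion.

oxonium ion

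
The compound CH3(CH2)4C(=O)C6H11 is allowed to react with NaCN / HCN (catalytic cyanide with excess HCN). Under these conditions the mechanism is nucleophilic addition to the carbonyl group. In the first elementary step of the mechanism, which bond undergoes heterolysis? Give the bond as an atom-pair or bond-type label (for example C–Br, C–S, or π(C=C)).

π(C=O)

Step 1: CN⁻ attacks the sp² carbonyl carbon; the C=O π bond breaks and the electrons end up as a lone pair on the alkoxide oxygen of the tetrahedral intermediate.
The bond broken in this step is the π(C=O) bond.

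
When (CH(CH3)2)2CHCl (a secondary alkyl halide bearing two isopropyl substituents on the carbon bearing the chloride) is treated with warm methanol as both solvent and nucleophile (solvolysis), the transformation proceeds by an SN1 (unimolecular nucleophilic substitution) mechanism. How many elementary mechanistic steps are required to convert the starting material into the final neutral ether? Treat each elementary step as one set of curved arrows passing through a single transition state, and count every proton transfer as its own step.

4

Step 1: Rate-determining heterolysis of the C–Cl bond gives Cl⁻ and a secondary carbocation.
Step 2: Carbocation rearrangement: a 1,2-hydride shift from the adjacent isopropyl carbon converts the initially-formed secondary cation into the more stable tertiary cation.
Step 3: CH3OH donates an oxygen lone pair into the empty p orbital of the cation, giving a protonated ether (an oxonium ion).
Step 4: Deprotonation of the oxonium oxygen by solvent methanol yields the neutral ether.
Total: 4 elementary steps.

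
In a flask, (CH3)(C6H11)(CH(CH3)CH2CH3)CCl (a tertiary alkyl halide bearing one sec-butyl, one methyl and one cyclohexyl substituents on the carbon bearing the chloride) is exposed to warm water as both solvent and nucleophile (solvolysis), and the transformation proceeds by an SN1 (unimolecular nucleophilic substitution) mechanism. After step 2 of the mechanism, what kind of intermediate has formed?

Step 1: Unassisted departure of Cl⁻ (taking the C–Cl bonding pair) generates a tertiary carbocation.
Step 2: A lone pair on the oxygen of H2O attacks the carbocation, forming a new C–O σ-bond and an oxonium ion.
After step 2 the species present is an oxonium ion.

oxonium ion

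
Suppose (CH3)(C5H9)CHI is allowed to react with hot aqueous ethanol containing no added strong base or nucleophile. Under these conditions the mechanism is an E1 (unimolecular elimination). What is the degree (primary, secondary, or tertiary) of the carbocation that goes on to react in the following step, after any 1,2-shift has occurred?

tertiary

Step 1: Ionisation: the C–I σ-bond cleaves heterolytically; both bonding electrons depart with I⁻, leaving a secondary carbocation at the α-carbon.
Step 2: A hydride (H with its bonding pair) migrates from the adjacent cyclopentyl carbon to the cationic centre — a 1,2-hydride shift — upgrading the secondary cation to a tertiary one.
The cation rearranges from secondary to tertiary via a 1,2-hydride shift from the adjacent cyclopentyl carbon; the tertiary cation is what reacts next.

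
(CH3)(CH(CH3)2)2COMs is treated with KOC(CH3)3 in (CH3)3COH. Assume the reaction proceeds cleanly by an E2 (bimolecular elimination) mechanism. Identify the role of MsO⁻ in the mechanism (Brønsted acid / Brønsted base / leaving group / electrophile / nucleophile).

leaving group

Step 1: The strong base (CH3)3CO⁻ removes a β-hydrogen; in the same concerted event the electrons of the breaking C–H bond form the new π(C=C) bond and the C–O σ-bond breaks, expelling MsO⁻. Anti-periplanar geometry; one transition state.
MsO⁻ departs with both electrons of the breaking σ-bond — that is the definition of a leaving group.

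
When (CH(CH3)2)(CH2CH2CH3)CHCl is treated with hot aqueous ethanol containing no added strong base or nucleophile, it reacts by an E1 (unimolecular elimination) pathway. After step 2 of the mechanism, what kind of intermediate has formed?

tertiary carbocation

Step 1: The C–Cl bond breaks with both electrons going to the chloride; Cl⁻ leaves and a secondary carbocation remains.
Step 2: A hydride (H with its bonding pair) migrates from the adjacent isopropyl carbon to the cationic centre — a 1,2-hydride shift — upgrading the secondary cation to a tertiary one.
After step 2 the species present is a tertiary carbocation.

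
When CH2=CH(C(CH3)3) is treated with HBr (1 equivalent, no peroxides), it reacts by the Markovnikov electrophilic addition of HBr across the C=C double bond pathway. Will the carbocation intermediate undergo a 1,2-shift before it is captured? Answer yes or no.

yes

The first-formed carbocation is secondary.
The adjacent tert-butyl carbon has no hydrogen but bears methyl groups; migration of one methyl with its bonding pair (a 1,2-methyl shift) places the charge on a tertiary centre.
Tertiary is more stable than secondary, so the shift occurs.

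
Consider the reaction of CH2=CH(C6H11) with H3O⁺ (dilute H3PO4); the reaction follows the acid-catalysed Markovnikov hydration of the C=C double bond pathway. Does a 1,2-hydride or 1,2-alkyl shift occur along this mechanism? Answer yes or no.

The first-formed carbocation is secondary.
The adjacent cyclohexyl carbon already bears 2 other carbon substituents and has a hydrogen to migrate; after a 1,2-hydride shift from that carbon the positive charge sits on a tertiary centre.
Tertiary is more stable than secondary, so the shift occurs.

yes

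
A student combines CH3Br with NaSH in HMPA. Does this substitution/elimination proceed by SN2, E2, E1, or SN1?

SN2

Conditions: a methyl substrate with a strong nucleophile in the polar aprotic solvent HMPA.
These conditions are the textbook signature of the SN2 pathway.
An unhindered substrate with a strong nucleophile in a polar aprotic solvent favours one-step backside displacement.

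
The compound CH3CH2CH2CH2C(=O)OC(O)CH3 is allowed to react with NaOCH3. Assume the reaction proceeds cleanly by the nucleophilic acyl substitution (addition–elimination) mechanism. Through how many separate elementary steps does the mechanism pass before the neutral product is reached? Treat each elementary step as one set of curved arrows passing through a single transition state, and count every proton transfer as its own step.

Step 1: Nucleophilic addition of CH3O⁻ to the acyl carbon breaks the π(C=O) bond and yields a tetrahedral, anionic intermediate.
Step 2: Collapse of the tetrahedral intermediate: the alkoxide oxygen pushes its lone pair back to re-form C=O while CH3CO2⁻ leaves.
Total: 2 elementary steps.

2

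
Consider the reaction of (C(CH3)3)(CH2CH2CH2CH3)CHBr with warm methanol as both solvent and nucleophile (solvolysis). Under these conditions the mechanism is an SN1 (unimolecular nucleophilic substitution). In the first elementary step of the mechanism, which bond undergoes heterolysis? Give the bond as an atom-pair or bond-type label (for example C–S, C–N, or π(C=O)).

C–Br

Step 1: Ionisation: the C–Br σ-bond cleaves heterolytically; both bonding electrons depart with Br⁻, leaving a secondary carbocation at the α-carbon.
The bond broken in this step is the C–Br bond.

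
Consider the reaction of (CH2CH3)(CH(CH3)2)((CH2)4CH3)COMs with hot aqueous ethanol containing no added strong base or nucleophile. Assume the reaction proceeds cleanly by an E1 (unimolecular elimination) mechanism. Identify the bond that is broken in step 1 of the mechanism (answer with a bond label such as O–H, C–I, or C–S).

Step 1: Rate-determining heterolysis of the C–O bond gives MsO⁻ and a tertiary carbocation.
The bond broken in this step is the C–O bond.

C–O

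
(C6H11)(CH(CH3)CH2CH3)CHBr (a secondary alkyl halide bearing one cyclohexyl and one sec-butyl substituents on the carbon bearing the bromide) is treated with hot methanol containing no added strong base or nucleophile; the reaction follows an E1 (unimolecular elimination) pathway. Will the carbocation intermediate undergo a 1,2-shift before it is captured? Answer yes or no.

The first-formed carbocation is secondary.
The adjacent cyclohexyl carbon already bears 2 other carbon substituents and has a hydrogen to migrate; after a 1,2-hydride shift from that carbon the positive charge sits on a tertiary centre.
Tertiary is more stable than secondary, so the shift occurs.

yes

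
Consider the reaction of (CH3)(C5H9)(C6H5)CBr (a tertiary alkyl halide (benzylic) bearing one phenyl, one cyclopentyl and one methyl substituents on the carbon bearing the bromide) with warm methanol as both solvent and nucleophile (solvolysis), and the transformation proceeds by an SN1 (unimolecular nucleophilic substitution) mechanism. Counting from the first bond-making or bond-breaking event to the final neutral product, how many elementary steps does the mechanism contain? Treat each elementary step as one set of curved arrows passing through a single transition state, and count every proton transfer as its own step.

Step 1: Ionisation: the C–Br σ-bond cleaves heterolytically; both bonding electrons depart with Br⁻, leaving a tertiary carbocation at the α-carbon.
(No 1,2-shift: no single shift to an adjacent carbon would give a more stable cation.)
Step 2: CH3OH donates an oxygen lone pair into the empty p orbital of the cation, giving a protonated ether (an oxonium ion).
Step 3: A second solvent molecule removes the proton on oxygen, giving the neutral ether product.
Total: 3 elementary steps.

3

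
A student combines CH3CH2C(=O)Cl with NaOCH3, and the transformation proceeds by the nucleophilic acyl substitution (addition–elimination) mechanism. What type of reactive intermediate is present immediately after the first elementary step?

tetrahedral intermediate

Step 1: A lone pair on the O of CH3O⁻ attacks the electrophilic acyl carbon; the π(C=O) electrons move onto oxygen, giving a tetrahedral intermediate.
After step 1 the species present is a tetrahedral intermediate.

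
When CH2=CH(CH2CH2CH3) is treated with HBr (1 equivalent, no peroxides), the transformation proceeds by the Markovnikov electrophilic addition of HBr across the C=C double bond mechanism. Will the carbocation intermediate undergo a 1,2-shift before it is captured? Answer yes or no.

The first-formed carbocation is secondary.
No single 1,2-shift to an adjacent carbon would produce a more-substituted cation than the one already present, so no rearrangement occurs.

no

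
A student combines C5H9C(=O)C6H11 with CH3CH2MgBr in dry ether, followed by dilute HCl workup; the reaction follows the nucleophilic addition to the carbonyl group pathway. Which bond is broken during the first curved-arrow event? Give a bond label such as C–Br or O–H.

Step 1: Nucleophilic addition: the carbanion-like carbon of CH3CH2MgBr adds to the carbonyl carbon, pushing the π(C=O) electron pair onto oxygen and giving a tetrahedral alkoxide.
The bond broken in this step is the π(C=O) bond.

π(C=O)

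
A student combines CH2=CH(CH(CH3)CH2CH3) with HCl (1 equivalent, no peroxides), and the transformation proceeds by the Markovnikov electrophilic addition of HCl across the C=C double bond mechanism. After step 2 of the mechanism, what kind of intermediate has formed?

tertiary carbocation

Step 1: The π electrons of the C=C bond attack a proton of HCl; Markovnikov addition places the new C–H on the less-substituted alkene carbon, so the positive charge ends up on the more-substituted carbon — a secondary carbocation. The H–Cl bond breaks heterolytically, releasing Cl⁻.
Step 2: Carbocation rearrangement: a 1,2-hydride shift from the adjacent sec-butyl carbon converts the initially-formed secondary cation into the more stable tertiary cation.
After step 2 the species present is a tertiary carbocation.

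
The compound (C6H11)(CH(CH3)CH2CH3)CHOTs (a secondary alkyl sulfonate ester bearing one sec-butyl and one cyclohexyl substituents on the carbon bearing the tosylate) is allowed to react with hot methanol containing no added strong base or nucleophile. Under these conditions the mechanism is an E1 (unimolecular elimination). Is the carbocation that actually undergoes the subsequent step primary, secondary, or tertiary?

Step 1: Rate-determining heterolysis of the C–O bond gives TsO⁻ and a secondary carbocation.
Step 2: A 1,2-hydride shift from the adjacent sec-butyl carbon moves the positive charge from the secondary centre to an adjacent carbon, generating a more stable tertiary carbocation.
The cation rearranges from secondary to tertiary via a 1,2-hydride shift from the adjacent sec-butyl carbon; the tertiary cation is what reacts next.

tertiary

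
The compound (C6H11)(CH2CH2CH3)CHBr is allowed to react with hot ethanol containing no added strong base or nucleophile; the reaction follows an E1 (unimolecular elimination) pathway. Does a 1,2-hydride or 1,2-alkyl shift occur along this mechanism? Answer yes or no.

yes

The first-formed carbocation is secondary.
The adjacent cyclohexyl carbon already bears 2 other carbon substituents and has a hydrogen to migrate; after a 1,2-hydride shift from that carbon the positive charge sits on a tertiary centre.
Tertiary is more stable than secondary, so the shift occurs.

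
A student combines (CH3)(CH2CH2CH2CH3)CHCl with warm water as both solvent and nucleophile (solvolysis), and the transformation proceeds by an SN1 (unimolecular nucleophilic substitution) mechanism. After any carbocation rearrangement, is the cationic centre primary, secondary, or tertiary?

secondary

Step 1: Unassisted departure of Cl⁻ (taking the C–Cl bonding pair) generates a secondary carbocation.
No single 1,2-shift to an adjacent carbon would give a more-substituted cation, so no rearrangement occurs.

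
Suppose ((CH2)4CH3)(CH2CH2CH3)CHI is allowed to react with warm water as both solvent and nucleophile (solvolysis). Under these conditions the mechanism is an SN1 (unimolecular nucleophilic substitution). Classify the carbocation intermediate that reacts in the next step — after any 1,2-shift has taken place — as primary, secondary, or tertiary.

secondary

Step 1: Unassisted departure of I⁻ (taking the C–I bonding pair) generates a secondary carbocation.
No single 1,2-shift to an adjacent carbon would give a more-substituted cation, so no rearrangement occurs.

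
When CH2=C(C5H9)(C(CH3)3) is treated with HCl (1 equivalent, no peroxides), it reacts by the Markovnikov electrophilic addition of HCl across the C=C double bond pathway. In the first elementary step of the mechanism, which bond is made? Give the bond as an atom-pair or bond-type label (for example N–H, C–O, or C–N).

C–H

Step 1: The π electrons of the C=C bond attack a proton of HCl; Markovnikov addition places the new C–H on the less-substituted alkene carbon, so the positive charge ends up on the more-substituted carbon — a tertiary carbocation. The H–Cl bond breaks heterolytically, releasing Cl⁻.
The bond formed in this step is the C–H bond.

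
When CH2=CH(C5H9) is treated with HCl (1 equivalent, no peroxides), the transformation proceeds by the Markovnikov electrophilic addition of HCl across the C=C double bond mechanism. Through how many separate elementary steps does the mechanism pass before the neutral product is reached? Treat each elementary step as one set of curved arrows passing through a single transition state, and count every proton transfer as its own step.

Step 1: Protonation of the alkene by HCl: the π bond acts as the nucleophile and picks up H⁺, giving the more stable (Markovnikov) secondary carbocation. The H–Cl bond breaks heterolytically, releasing Cl⁻.
Step 2: A hydride (H with its bonding pair) migrates from the adjacent cyclopentyl carbon to the cationic centre — a 1,2-hydride shift — upgrading the secondary cation to a tertiary one.
Step 3: Nucleophilic attack by Cl⁻ on the carbocation completes the addition, giving R–Cl.
Total: 3 elementary steps.

3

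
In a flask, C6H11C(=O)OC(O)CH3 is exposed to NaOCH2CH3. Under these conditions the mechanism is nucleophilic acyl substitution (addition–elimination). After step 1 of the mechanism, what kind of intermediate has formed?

Step 1: Nucleophilic addition of CH3CH2O⁻ to the acyl carbon breaks the π(C=O) bond and yields a tetrahedral, anionic intermediate.
After step 1 the species present is a tetrahedral intermediate.

tetrahedral intermediate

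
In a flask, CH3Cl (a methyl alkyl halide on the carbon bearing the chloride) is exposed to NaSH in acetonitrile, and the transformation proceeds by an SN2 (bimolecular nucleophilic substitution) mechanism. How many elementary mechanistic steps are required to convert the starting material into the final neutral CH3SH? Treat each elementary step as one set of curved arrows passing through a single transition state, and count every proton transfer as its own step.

Step 1: HS⁻ attacks the back face of the α-carbon while Cl⁻ departs with the C–Cl bonding pair — a single concerted displacement through a pentacoordinate transition state.
Total: 1 elementary step.

1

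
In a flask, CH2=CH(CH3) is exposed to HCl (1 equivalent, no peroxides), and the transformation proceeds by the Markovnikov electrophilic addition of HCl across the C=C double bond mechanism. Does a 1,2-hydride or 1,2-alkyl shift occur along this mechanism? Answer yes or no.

The first-formed carbocation is secondary.
No single 1,2-shift to an adjacent carbon would produce a more-substituted cation than the one already present, so no rearrangement occurs.

no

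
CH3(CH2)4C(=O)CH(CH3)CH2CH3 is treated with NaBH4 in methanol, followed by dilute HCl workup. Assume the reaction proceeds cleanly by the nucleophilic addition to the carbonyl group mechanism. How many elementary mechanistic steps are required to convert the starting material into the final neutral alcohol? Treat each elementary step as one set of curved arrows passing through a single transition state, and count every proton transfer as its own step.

2

Step 1: A lone pair / filled orbital on H⁻ (delivered from BH4⁻) attacks the electrophilic carbonyl carbon; the π(C=O) electrons shift onto oxygen, producing a tetrahedral alkoxide intermediate.
Step 2: The alkoxide picks up a proton during dilute HCl workup to yield an alcohol.
Total: 2 elementary steps.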